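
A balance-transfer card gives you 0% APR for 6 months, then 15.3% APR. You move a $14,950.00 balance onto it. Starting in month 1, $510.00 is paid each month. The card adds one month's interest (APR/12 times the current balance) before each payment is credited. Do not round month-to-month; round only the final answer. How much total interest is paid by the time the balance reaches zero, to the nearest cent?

Promo months 1–6 at r₀ = 0%/12 = 0; months 7+ at r₁ = 15.3%/12 = 0.01275.
After month 6 (no interest yet): B = $14,950.00 − 6·$510.00 = $11,890.00.
Then at r₁ with $510.00/mo: n₂ = −ln(1 − r₁·B/P)/ln(1+r₁) ≈ 27.84 → 28 more payments.
Total paid = 33·$510.00 + $430.35 = $17,260.35; interest = $17,260.35 − $14,950.00 = $2,310.35.

$2,310.35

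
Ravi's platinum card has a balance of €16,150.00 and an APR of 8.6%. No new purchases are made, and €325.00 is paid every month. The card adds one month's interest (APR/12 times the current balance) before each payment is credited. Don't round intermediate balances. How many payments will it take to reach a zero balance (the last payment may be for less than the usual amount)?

62 payments

Monthly rate r = 8.6%/12 = 0.716667% = 0.00716667.
Recurrence: B ← B·(1+r) − €325.00.
Month 1: interest €115.74; balance after payment €15,940.74.
Month 2: interest €114.24; balance after payment €15,729.98.
Closed form: n = −ln(1 − rB₀/P)/ln(1+r) = −ln(0.64387)/ln(1.00717) ≈ 61.651, so the balance reaches zero during payment 62.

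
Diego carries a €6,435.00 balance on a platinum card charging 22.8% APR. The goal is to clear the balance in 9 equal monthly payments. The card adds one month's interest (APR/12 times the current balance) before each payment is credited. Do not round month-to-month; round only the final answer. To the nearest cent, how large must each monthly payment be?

€784.63

Monthly rate r = 22.8%/12 = 1.9% = 0.019.
Level-payment amortization: P = B₀·r / (1 − (1+r)^(−n)) = 6435.00·0.019 / (1 − 1.019^(−9)).
Denominator 1 − (1+r)^(−9) = 0.155825277.
P = 122.265 / 0.155825277 ≈ 784.63.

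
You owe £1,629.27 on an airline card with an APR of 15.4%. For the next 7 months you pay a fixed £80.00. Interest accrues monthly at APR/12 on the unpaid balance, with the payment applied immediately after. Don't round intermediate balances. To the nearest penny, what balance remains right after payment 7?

Monthly rate r = 15.4%/12 = 1.28333% = 0.0128333.
Each month: B ← B·(1+r) − £80.00.
Month 1: interest £20.91; balance after payment £1,570.18.
Month 2: interest £20.15; balance after payment £1,510.33.
Month 3: interest £19.38; balance after payment £1,449.71.
Month 4: interest £18.60; balance after payment £1,388.32.
Month 5: interest £17.82; balance after payment £1,326.13.
Month 6: interest £17.02; balance after payment £1,263.15.
Month 7: interest £16.21; balance after payment £1,199.36.

£1,199.36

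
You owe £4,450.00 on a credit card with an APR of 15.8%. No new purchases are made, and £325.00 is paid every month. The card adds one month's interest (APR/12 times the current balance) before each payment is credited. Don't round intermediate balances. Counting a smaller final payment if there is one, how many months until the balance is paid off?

16 months

Monthly rate r = 15.8%/12 = 1.31667% = 0.0131667.
Recurrence: B ← B·(1+r) − £325.00.
Month 1: interest £58.59; balance after payment £4,183.59.
Month 2: interest £55.08; balance after payment £3,913.68.
Closed form: n = −ln(1 − rB₀/P)/ln(1+r) = −ln(0.81972)/ln(1.01317) ≈ 15.198, so the balance reaches zero during payment 16.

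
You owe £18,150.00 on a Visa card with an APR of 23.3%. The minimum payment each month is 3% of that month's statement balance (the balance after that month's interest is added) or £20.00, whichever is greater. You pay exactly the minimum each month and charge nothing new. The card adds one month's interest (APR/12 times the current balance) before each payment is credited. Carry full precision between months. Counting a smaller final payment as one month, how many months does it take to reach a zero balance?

349 months

Monthly rate r = 23.3%/12 = 1.94167% = 0.0194167.
While 3% of the post-interest balance exceeds £20.00, each month B ← (B·(1+r))·(1 − 0.03), i.e. B shrinks by the factor (1+r)·0.97 = 0.98883.
This holds for months 1–296. Entering month 297 the balance is £653.77; 3% of the post-interest balance is now below £20.00, so the flat £20.00 minimum applies from here.
From month 297 a fixed £20.00 at rate r clears £653.77 in 53 more payments. Total: 296 + 53 = 349 months.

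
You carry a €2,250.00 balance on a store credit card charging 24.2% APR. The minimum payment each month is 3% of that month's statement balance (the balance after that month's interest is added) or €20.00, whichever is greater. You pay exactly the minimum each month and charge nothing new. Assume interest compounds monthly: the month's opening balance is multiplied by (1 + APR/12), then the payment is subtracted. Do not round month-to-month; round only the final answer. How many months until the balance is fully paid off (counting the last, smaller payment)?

Monthly rate r = 24.2%/12 = 2.01667% = 0.0201667.
While 3% of the post-interest balance exceeds €20.00, each month B ← (B·(1+r))·(1 − 0.03), i.e. B shrinks by the factor (1+r)·0.97 = 0.98956.
This holds for months 1–118. Entering month 119 the balance is €652.29; 3% of the post-interest balance is now below €20.00, so the flat €20.00 minimum applies from here.
From month 119 a fixed €20.00 at rate r clears €652.29 in 54 more payments. Total: 118 + 54 = 172 months.

172 months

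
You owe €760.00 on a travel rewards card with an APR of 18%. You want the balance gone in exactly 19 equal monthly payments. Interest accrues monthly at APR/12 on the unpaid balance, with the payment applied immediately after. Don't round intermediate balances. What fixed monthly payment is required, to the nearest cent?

€46.27

Monthly rate r = 18%/12 = 1.5% = 0.015.
Level-payment amortization: P = B₀·r / (1 − (1+r)^(−n)) = 760.00·0.015 / (1 − 1.015^(−19)).
Denominator 1 − (1+r)^(−19) = 0.246392526.
P = 11.4 / 0.246392526 ≈ 46.27.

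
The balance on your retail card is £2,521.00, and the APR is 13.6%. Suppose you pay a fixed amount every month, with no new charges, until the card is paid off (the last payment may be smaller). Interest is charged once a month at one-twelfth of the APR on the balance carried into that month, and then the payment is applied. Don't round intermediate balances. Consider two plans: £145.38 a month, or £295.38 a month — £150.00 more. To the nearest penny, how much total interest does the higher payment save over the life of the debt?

£156.49

Monthly rate r = 13.6%/12 = 1.13333% = 0.0113333.
At £145.38/mo: n = ⌈−ln(1 − rB₀/P)/ln(1+r)⌉ = 20 payments (last £60.72); total interest = total paid − £2,521.00 = £301.94.
At £295.38/mo: 10 payments (last £8.03); total interest £145.45.
Interest saved = £301.94 − £145.45 = £156.49.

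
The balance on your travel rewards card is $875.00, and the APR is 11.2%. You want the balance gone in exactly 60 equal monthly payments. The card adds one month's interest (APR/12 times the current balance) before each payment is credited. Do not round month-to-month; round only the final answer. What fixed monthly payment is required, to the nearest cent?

Monthly rate r = 11.2%/12 = 0.933333% = 0.00933333.
Level-payment amortization: P = B₀·r / (1 − (1+r)^(−n)) = 875.00·0.00933333 / (1 − 1.00933^(−60)).
Denominator 1 − (1+r)^(−60) = 0.427305472.
P = 8.16667 / 0.427305472 ≈ 19.11.

$19.11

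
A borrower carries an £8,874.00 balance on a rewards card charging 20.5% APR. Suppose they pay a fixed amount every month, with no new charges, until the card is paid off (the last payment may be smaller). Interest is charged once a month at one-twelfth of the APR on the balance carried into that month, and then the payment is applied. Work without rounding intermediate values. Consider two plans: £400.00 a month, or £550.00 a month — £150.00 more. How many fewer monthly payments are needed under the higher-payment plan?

Monthly rate r = 20.5%/12 = 1.70833% = 0.0170833.
At £400.00/mo: n = ⌈−ln(1 − rB₀/P)/ln(1+r)⌉ = 29 payments (last £50.45); total interest = total paid − £8,874.00 = £2,376.45.
At £550.00/mo: 20 payments (last £20.08); total interest £1,596.08.
Payments saved = 29 − 20 = 9.

9 fewer payments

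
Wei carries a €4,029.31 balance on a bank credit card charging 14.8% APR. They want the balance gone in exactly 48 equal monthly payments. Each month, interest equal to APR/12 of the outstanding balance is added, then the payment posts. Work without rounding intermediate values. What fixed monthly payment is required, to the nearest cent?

€111.73

Monthly rate r = 14.8%/12 = 1.23333% = 0.0123333.
Level-payment amortization: P = B₀·r / (1 − (1+r)^(−n)) = 4029.31·0.0123333 / (1 − 1.01233^(−48)).
Denominator 1 − (1+r)^(−48) = 0.444773464.
P = 49.6948 / 0.444773464 ≈ 111.73.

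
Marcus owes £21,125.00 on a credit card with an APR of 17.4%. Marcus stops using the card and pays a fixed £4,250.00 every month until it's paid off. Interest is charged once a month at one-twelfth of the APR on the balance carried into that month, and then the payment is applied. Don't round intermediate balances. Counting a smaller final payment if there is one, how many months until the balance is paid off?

6 months

Monthly rate r = 17.4%/12 = 1.45% = 0.0145.
Recurrence: B ← B·(1+r) − £4,250.00.
Month 1: interest £306.31; balance after payment £17,181.31.
Month 2: interest £249.13; balance after payment £13,180.44.
Month 3: interest £191.12; balance after payment £9,121.56.
Month 4: interest £132.26; balance after payment £5,003.82.
Month 5: interest £72.56; balance after payment £826.38.
Month 6: interest £11.98; balance after payment £0.00.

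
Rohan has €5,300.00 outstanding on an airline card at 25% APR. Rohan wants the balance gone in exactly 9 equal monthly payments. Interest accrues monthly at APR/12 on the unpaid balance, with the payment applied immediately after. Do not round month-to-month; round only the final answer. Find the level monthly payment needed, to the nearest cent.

Monthly rate r = 25%/12 = 2.08333% = 0.0208333.
Level-payment amortization: P = B₀·r / (1 − (1+r)^(−n)) = 5300.00·0.0208333 / (1 − 1.02083^(−9)).
Denominator 1 − (1+r)^(−9) = 0.169372288.
P = 110.417 / 0.169372288 ≈ 651.92.

€651.92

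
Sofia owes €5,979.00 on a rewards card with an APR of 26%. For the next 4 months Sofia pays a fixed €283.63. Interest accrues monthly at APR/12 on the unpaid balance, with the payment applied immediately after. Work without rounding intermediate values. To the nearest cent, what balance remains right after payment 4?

Monthly rate r = 26%/12 = 2.16667% = 0.0216667.
Each month: B ← B·(1+r) − €283.63.
Month 1: interest €129.55; balance after payment €5,824.91.
Month 2: interest €126.21; balance after payment €5,667.49.
Month 3: interest €122.80; balance after payment €5,506.66.
Month 4: interest €119.31; balance after payment €5,342.34.

€5,342.34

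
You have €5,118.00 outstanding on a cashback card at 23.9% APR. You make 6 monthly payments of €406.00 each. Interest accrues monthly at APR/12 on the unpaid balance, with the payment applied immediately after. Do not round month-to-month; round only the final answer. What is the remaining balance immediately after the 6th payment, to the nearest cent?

€3,200.31

Monthly rate r = 23.9%/12 = 1.99167% = 0.0199167.
Each month: B ← B·(1+r) − €406.00.
Month 1: interest €101.93; balance after payment €4,813.93.
Month 2: interest €95.88; balance after payment €4,503.81.
Month 3: interest €89.70; balance after payment €4,187.51.
Month 4: interest €83.40; balance after payment €3,864.91.
Month 5: interest €76.98; balance after payment €3,535.89.
Month 6: interest €70.42; balance after payment €3,200.31.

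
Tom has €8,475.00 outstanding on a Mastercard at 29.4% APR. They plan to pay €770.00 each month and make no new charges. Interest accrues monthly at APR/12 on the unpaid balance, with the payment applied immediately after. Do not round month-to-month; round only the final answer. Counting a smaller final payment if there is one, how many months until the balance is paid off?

Monthly rate r = 29.4%/12 = 2.45% = 0.0245.
Recurrence: B ← B·(1+r) − €770.00.
Month 1: interest €207.64; balance after payment €7,912.64.
Month 2: interest €193.86; balance after payment €7,336.50.
Closed form: n = −ln(1 − rB₀/P)/ln(1+r) = −ln(0.73034)/ln(1.0245) ≈ 12.983, so the balance reaches zero during payment 13.

13 months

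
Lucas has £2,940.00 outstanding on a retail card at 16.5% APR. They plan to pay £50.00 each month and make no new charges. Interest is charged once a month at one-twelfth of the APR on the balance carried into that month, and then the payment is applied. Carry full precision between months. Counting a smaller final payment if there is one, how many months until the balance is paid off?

122 months

Monthly rate r = 16.5%/12 = 1.375% = 0.01375.
Recurrence: B ← B·(1+r) − £50.00.
Month 1: interest £40.42; balance after payment £2,930.43.
Month 2: interest £40.29; balance after payment £2,920.72.
Closed form: n = −ln(1 − rB₀/P)/ln(1+r) = −ln(0.1915)/ln(1.01375) ≈ 121.033, so the balance reaches zero during payment 122.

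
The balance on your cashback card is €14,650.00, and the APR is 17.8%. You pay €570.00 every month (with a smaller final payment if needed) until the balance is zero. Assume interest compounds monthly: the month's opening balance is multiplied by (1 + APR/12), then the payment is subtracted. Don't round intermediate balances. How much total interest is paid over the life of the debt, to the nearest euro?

Monthly rate r = 17.8%/12 = 1.48333% = 0.0148333.
Payoff takes n = ⌈−ln(1 − rB₀/P)/ln(1+r)⌉ = ⌈32.602⌉ = 33 payments; the last is €344.04.
Total paid = 32·€570.00 + €344.04 = €18,584.04.
Total interest = total paid − principal = €18,584.04 − €14,650.00 = €3,934.04.

€3,934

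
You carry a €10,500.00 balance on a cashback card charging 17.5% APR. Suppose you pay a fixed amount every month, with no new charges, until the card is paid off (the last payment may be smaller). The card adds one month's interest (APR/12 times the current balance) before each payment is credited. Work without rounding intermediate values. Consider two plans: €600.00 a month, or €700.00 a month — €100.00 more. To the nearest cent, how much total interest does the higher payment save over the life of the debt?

€276.23

Monthly rate r = 17.5%/12 = 1.45833% = 0.0145833.
At €600.00/mo: n = ⌈−ln(1 − rB₀/P)/ln(1+r)⌉ = 21 payments (last €211.95); total interest = total paid − €10,500.00 = €1,711.95.
At €700.00/mo: 18 payments (last €35.72); total interest €1,435.72.
Interest saved = €1,711.95 − €1,435.72 = €276.23.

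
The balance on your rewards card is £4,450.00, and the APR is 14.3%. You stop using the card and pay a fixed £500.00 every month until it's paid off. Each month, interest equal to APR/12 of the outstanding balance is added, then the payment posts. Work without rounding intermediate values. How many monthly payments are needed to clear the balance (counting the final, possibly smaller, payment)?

10 payments

Monthly rate r = 14.3%/12 = 1.19167% = 0.0119167.
Recurrence: B ← B·(1+r) − £500.00.
Month 1: interest £53.03; balance after payment £4,003.03.
Month 2: interest £47.70; balance after payment £3,550.73.
Closed form: n = −ln(1 − rB₀/P)/ln(1+r) = −ln(0.89394)/ln(1.01192) ≈ 9.464, so the balance reaches zero during payment 10.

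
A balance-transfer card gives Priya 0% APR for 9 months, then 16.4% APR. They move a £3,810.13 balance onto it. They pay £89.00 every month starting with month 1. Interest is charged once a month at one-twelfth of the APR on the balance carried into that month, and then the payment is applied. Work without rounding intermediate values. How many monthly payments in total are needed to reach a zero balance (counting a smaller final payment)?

Promo months 1–9 at r₀ = 0%/12 = 0; months 10+ at r₁ = 16.4%/12 = 0.0136667.
After month 9 (no interest yet): B = £3,810.13 − 9·£89.00 = £3,009.13.
Then at r₁ with £89.00/mo: n₂ = −ln(1 − r₁·B/P)/ln(1+r₁) ≈ 45.68 → 46 more payments.

55 payments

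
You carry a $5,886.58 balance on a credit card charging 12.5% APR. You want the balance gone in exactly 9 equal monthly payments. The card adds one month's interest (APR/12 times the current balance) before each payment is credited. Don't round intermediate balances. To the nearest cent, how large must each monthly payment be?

Monthly rate r = 12.5%/12 = 1.04167% = 0.0104167.
Level-payment amortization: P = B₀·r / (1 − (1+r)^(−n)) = 5886.58·0.0104167 / (1 − 1.01042^(−9)).
Denominator 1 − (1+r)^(−9) = 0.0890480099.
P = 61.3185 / 0.0890480099 ≈ 688.60.

$688.60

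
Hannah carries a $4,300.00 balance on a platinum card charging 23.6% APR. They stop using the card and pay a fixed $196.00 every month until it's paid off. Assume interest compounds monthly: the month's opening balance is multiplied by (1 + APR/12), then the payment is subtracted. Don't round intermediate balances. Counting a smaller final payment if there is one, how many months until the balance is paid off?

29 payments

Monthly rate r = 23.6%/12 = 1.96667% = 0.0196667.
Recurrence: B ← B·(1+r) − $196.00.
Month 1: interest $84.57; balance after payment $4,188.57.
Month 2: interest $82.38; balance after payment $4,074.94.
Closed form: n = −ln(1 − rB₀/P)/ln(1+r) = −ln(0.56854)/ln(1.01967) ≈ 28.994, so the balance reaches zero during payment 29.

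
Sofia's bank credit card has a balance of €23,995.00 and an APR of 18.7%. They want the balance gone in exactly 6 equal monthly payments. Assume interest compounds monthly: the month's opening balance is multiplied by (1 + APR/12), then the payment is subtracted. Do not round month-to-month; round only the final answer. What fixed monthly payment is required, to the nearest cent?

€4,220.10

Monthly rate r = 18.7%/12 = 1.55833% = 0.0155833.
Level-payment amortization: P = B₀·r / (1 − (1+r)^(−n)) = 23995.00·0.0155833 / (1 − 1.01558^(−6)).
Denominator 1 − (1+r)^(−6) = 0.0886050675.
P = 373.922 / 0.0886050675 ≈ 4220.10.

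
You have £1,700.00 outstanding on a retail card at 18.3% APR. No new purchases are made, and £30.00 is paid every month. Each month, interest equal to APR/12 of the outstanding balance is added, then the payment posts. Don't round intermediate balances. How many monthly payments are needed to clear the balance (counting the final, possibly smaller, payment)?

132 payments

Monthly rate r = 18.3%/12 = 1.525% = 0.01525.
Recurrence: B ← B·(1+r) − £30.00.
Month 1: interest £25.93; balance after payment £1,695.92.
Month 2: interest £25.86; balance after payment £1,691.79.
Closed form: n = −ln(1 − rB₀/P)/ln(1+r) = −ln(0.13583)/ln(1.01525) ≈ 131.902, so the balance reaches zero during payment 132.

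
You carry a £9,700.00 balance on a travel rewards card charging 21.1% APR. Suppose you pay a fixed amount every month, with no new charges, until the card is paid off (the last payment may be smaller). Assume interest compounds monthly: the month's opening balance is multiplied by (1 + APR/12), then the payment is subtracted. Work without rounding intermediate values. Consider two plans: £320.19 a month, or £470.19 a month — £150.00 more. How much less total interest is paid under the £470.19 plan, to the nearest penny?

£1,819.97

Monthly rate r = 21.1%/12 = 1.75833% = 0.0175833.
At £320.19/mo: n = ⌈−ln(1 − rB₀/P)/ln(1+r)⌉ = 44 payments (last £206.83); total interest = total paid − £9,700.00 = £4,275.00.
At £470.19/mo: 26 payments (last £400.28); total interest £2,455.03.
Interest saved = £4,275.00 − £2,455.03 = £1,819.97.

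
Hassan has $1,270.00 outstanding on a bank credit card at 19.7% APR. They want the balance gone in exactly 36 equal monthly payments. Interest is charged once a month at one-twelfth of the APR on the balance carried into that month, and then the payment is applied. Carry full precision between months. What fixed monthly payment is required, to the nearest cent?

Monthly rate r = 19.7%/12 = 1.64167% = 0.0164167.
Level-payment amortization: P = B₀·r / (1 − (1+r)^(−n)) = 1270.00·0.0164167 / (1 − 1.01642^(−36)).
Denominator 1 − (1+r)^(−36) = 0.443563.
P = 20.8492 / 0.443563 ≈ 47.00.

$47.00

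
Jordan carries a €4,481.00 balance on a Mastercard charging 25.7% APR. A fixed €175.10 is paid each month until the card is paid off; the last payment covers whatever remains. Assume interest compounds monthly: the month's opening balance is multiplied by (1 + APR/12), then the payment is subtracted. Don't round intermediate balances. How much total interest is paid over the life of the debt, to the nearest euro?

€2,082

Monthly rate r = 25.7%/12 = 2.14167% = 0.0214167.
Payoff takes n = ⌈−ln(1 − rB₀/P)/ln(1+r)⌉ = ⌈37.481⌉ = 38 payments; the last is €84.67.
Total paid = 37·€175.10 + €84.67 = €6,563.37.
Total interest = total paid − principal = €6,563.37 − €4,481.00 = €2,082.37.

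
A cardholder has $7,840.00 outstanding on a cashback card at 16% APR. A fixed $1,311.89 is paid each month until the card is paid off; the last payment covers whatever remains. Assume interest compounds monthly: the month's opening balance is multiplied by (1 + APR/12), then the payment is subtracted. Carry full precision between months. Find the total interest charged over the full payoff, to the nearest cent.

Monthly rate r = 16%/12 = 1.33333% = 0.0133333.
Payoff takes n = ⌈−ln(1 − rB₀/P)/ln(1+r)⌉ = ⌈6.269⌉ = 7 payments; the last is $354.72.
Total paid = 6·$1,311.89 + $354.72 = $8,226.06.
Total interest = total paid − principal = $8,226.06 − $7,840.00 = $386.06.

$386.06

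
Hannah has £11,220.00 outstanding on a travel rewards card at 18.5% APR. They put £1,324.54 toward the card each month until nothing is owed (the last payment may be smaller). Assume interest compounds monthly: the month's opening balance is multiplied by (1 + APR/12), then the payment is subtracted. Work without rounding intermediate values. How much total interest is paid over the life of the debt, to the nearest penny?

£897.11

Monthly rate r = 18.5%/12 = 1.54167% = 0.0154167.
Payoff takes n = ⌈−ln(1 − rB₀/P)/ln(1+r)⌉ = ⌈9.147⌉ = 10 payments; the last is £196.25.
Total paid = 9·£1,324.54 + £196.25 = £12,117.11.
Total interest = total paid − principal = £12,117.11 − £11,220.00 = £897.11.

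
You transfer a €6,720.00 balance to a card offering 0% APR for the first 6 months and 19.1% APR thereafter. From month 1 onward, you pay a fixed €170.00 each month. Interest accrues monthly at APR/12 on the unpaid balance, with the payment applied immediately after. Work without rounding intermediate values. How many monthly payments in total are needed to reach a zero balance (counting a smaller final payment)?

Promo months 1–6 at r₀ = 0%/12 = 0; months 7+ at r₁ = 19.1%/12 = 0.0159167.
After month 6 (no interest yet): B = €6,720.00 − 6·€170.00 = €5,700.00.
Then at r₁ with €170.00/mo: n₂ = −ln(1 − r₁·B/P)/ln(1+r₁) ≈ 48.31 → 49 more payments.

55 months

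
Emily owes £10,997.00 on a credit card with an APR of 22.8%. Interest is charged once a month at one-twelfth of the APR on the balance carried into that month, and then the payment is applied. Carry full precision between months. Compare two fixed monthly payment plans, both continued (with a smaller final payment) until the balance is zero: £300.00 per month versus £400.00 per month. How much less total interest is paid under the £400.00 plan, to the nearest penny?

£3,300.99

Monthly rate r = 22.8%/12 = 1.9% = 0.019.
At £300.00/mo: n = ⌈−ln(1 − rB₀/P)/ln(1+r)⌉ = 64 payments (last £104.66); total interest = total paid − £10,997.00 = £8,007.66.
At £400.00/mo: 40 payments (last £103.67); total interest £4,706.67.
Interest saved = £8,007.66 − £4,706.67 = £3,300.99.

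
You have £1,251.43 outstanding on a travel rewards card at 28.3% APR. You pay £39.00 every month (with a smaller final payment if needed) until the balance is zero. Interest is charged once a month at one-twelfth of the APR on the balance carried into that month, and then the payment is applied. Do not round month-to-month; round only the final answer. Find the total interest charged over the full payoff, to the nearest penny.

£1,113.86

Monthly rate r = 28.3%/12 = 2.35833% = 0.0235833.
Payoff takes n = ⌈−ln(1 − rB₀/P)/ln(1+r)⌉ = ⌈60.646⌉ = 61 payments; the last is £25.29.
Total paid = 60·£39.00 + £25.29 = £2,365.29.
Total interest = total paid − principal = £2,365.29 − £1,251.43 = £1,113.86.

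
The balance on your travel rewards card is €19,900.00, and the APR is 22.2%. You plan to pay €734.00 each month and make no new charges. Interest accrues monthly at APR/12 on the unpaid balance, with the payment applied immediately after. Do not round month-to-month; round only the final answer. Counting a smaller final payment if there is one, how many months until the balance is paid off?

38 payments

Monthly rate r = 22.2%/12 = 1.85% = 0.0185.
Recurrence: B ← B·(1+r) − €734.00.
Month 1: interest €368.15; balance after payment €19,534.15.
Month 2: interest €361.38; balance after payment €19,161.53.
Closed form: n = −ln(1 − rB₀/P)/ln(1+r) = −ln(0.49843)/ln(1.0185) ≈ 37.984, so the balance reaches zero during payment 38.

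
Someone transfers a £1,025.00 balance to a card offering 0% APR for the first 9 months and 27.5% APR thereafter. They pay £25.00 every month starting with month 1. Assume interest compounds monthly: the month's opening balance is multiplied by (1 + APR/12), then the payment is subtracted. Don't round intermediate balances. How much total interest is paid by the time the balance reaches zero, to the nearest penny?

Promo months 1–9 at r₀ = 0%/12 = 0; months 10+ at r₁ = 27.5%/12 = 0.0229167.
After month 9 (no interest yet): B = £1,025.00 − 9·£25.00 = £800.00.
Then at r₁ with £25.00/mo: n₂ = −ln(1 − r₁·B/P)/ln(1+r₁) ≈ 58.34 → 59 more payments.
Total paid = 67·£25.00 + £8.44 = £1,683.44; interest = £1,683.44 − £1,025.00 = £658.44.

£658.44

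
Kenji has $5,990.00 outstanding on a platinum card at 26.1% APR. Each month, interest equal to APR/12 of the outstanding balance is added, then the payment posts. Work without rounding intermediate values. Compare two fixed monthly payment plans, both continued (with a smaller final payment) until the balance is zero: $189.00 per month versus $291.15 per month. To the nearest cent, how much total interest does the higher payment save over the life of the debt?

$2,240.52

Monthly rate r = 26.1%/12 = 2.175% = 0.02175.
At $189.00/mo: n = ⌈−ln(1 − rB₀/P)/ln(1+r)⌉ = 55 payments (last $62.81); total interest = total paid − $5,990.00 = $4,278.81.
At $291.15/mo: 28 payments (last $167.24); total interest $2,038.29.
Interest saved = $4,278.81 − $2,038.29 = $2,240.52.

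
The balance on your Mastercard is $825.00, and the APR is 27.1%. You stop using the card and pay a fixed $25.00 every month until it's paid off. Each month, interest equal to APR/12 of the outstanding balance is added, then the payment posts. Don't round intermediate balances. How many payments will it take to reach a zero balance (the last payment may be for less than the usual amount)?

62 months

Monthly rate r = 27.1%/12 = 2.25833% = 0.0225833.
Recurrence: B ← B·(1+r) − $25.00.
Month 1: interest $18.63; balance after payment $818.63.
Month 2: interest $18.49; balance after payment $812.12.
Closed form: n = −ln(1 − rB₀/P)/ln(1+r) = −ln(0.25475)/ln(1.02258) ≈ 61.233, so the balance reaches zero during payment 62.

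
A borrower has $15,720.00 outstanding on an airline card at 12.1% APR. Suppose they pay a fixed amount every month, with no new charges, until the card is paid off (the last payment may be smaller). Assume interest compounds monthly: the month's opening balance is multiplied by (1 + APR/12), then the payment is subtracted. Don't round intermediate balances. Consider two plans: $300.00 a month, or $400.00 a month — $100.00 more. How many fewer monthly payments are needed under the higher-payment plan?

Monthly rate r = 12.1%/12 = 1.00833% = 0.0100833.
At $300.00/mo: n = ⌈−ln(1 − rB₀/P)/ln(1+r)⌉ = 75 payments (last $272.94); total interest = total paid − $15,720.00 = $6,752.94.
At $400.00/mo: 51 payments (last $119.82); total interest $4,399.82.
Payments saved = 75 − 51 = 24.

24 fewer payments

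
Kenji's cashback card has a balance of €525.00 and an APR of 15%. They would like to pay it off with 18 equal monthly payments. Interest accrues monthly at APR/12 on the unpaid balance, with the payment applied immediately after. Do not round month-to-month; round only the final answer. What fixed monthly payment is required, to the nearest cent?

Monthly rate r = 15%/12 = 1.25% = 0.0125.
Level-payment amortization: P = B₀·r / (1 − (1+r)^(−n)) = 525.00·0.0125 / (1 − 1.0125^(−18)).
Denominator 1 − (1+r)^(−18) = 0.200369362.
P = 6.5625 / 0.200369362 ≈ 32.75.

€32.75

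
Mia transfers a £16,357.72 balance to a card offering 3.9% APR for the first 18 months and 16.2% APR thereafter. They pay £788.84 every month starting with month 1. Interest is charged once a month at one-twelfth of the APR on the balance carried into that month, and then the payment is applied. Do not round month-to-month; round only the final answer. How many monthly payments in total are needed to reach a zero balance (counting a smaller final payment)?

Promo months 1–18 at r₀ = 3.9%/12 = 0.00325; months 19+ at r₁ = 16.2%/12 = 0.0135.
After month 18: iterate B ← B·(1+r₀) − £788.84 for 18 months → £2,743.29.
Then at r₁ with £788.84/mo: n₂ = −ln(1 − r₁·B/P)/ln(1+r₁) ≈ 3.59 → 4 more payments.

22 months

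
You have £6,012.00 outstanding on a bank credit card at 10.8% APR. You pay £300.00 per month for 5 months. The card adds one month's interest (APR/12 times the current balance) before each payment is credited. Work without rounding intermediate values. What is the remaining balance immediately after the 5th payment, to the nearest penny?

Monthly rate r = 10.8%/12 = 0.9% = 0.009.
Each month: B ← B·(1+r) − £300.00.
Month 1: interest £54.11; balance after payment £5,766.11.
Month 2: interest £51.89; balance after payment £5,518.00.
Month 3: interest £49.66; balance after payment £5,267.66.
Month 4: interest £47.41; balance after payment £5,015.07.
Month 5: interest £45.14; balance after payment £4,760.21.

£4,760.21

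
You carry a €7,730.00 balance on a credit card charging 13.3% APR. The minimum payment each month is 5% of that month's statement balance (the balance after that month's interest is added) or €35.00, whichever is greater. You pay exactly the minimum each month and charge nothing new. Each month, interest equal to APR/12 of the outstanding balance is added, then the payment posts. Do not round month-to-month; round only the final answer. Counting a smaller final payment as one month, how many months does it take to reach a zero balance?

83 months

Monthly rate r = 13.3%/12 = 1.10833% = 0.0110833.
While 5% of the post-interest balance exceeds €35.00, each month B ← (B·(1+r))·(1 − 0.05), i.e. B shrinks by the factor (1+r)·0.95 = 0.96053.
This holds for months 1–60. Entering month 61 the balance is €689.94; 5% of the post-interest balance is now below €35.00, so the flat €35.00 minimum applies from here.
From month 61 a fixed €35.00 at rate r clears €689.94 in 23 more payments. Total: 60 + 23 = 83 months.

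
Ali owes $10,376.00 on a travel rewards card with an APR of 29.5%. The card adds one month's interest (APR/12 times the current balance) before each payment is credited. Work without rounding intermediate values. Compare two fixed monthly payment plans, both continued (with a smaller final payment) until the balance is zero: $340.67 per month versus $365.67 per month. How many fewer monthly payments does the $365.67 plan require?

Monthly rate r = 29.5%/12 = 2.45833% = 0.0245833.
At $340.67/mo: n = ⌈−ln(1 − rB₀/P)/ln(1+r)⌉ = 57 payments (last $299.08); total interest = total paid − $10,376.00 = $9,000.60.
At $365.67/mo: 50 payments (last $88.99); total interest $7,630.82.
Payments saved = 57 − 50 = 7.

7 fewer payments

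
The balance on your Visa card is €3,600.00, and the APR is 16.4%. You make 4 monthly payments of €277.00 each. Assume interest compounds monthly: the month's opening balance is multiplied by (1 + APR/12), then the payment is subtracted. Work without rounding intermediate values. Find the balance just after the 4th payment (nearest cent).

Monthly rate r = 16.4%/12 = 1.36667% = 0.0136667.
Each month: B ← B·(1+r) − €277.00.
Month 1: interest €49.20; balance after payment €3,372.20.
Month 2: interest €46.09; balance after payment €3,141.29.
Month 3: interest €42.93; balance after payment €2,907.22.
Month 4: interest €39.73; balance after payment €2,669.95.

€2,669.95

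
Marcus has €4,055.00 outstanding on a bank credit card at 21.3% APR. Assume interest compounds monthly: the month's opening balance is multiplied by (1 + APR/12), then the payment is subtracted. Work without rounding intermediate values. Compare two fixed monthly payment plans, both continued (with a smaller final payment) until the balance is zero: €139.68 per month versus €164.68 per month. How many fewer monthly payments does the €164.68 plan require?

9 fewer payments

Monthly rate r = 21.3%/12 = 1.775% = 0.01775.
At €139.68/mo: n = ⌈−ln(1 − rB₀/P)/ln(1+r)⌉ = 42 payments (last €22.76); total interest = total paid − €4,055.00 = €1,694.64.
At €164.68/mo: 33 payments (last €108.69); total interest €1,323.45.
Payments saved = 42 − 33 = 9.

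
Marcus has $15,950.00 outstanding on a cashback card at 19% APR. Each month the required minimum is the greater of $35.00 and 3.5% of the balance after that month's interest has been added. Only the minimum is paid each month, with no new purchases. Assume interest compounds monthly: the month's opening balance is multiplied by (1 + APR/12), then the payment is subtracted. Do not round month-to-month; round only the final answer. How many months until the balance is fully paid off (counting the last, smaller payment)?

Monthly rate r = 19%/12 = 1.58333% = 0.0158333.
While 3.5% of the post-interest balance exceeds $35.00, each month B ← (B·(1+r))·(1 − 0.035), i.e. B shrinks by the factor (1+r)·0.965 = 0.98028.
This holds for months 1–140. Entering month 141 the balance is $981.14; 3.5% of the post-interest balance is now below $35.00, so the flat $35.00 minimum applies from here.
From month 141 a fixed $35.00 at rate r clears $981.14 in 38 more payments. Total: 140 + 38 = 178 months.

178 months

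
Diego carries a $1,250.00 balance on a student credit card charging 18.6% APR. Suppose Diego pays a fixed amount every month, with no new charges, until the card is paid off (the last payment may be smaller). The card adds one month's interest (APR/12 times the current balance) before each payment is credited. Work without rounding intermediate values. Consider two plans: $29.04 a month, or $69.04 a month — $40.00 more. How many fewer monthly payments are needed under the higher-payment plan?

50 fewer payments

Monthly rate r = 18.6%/12 = 1.55% = 0.0155.
At $29.04/mo: n = ⌈−ln(1 − rB₀/P)/ln(1+r)⌉ = 72 payments (last $15.36); total interest = total paid − $1,250.00 = $827.20.
At $69.04/mo: 22 payments (last $28.78); total interest $228.62.
Payments saved = 72 − 22 = 50.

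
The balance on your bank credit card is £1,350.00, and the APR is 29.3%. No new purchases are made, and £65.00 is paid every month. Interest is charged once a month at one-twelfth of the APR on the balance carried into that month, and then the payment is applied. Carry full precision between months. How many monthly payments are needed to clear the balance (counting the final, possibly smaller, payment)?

30 payments

Monthly rate r = 29.3%/12 = 2.44167% = 0.0244167.
Recurrence: B ← B·(1+r) − £65.00.
Month 1: interest £32.96; balance after payment £1,317.96.
Month 2: interest £32.18; balance after payment £1,285.14.
Closed form: n = −ln(1 − rB₀/P)/ln(1+r) = −ln(0.49288)/ln(1.02442) ≈ 29.328, so the balance reaches zero during payment 30.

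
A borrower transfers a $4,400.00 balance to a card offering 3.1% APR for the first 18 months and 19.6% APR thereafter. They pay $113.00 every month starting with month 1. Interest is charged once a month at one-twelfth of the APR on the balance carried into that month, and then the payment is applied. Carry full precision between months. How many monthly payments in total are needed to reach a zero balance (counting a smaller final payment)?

Promo months 1–18 at r₀ = 3.1%/12 = 0.00258333; months 19+ at r₁ = 19.6%/12 = 0.0163333.
After month 18: iterate B ← B·(1+r₀) − $113.00 for 18 months → $2,529.87.
Then at r₁ with $113.00/mo: n₂ = −ln(1 − r₁·B/P)/ln(1+r₁) ≈ 28.10 → 29 more payments.

47 months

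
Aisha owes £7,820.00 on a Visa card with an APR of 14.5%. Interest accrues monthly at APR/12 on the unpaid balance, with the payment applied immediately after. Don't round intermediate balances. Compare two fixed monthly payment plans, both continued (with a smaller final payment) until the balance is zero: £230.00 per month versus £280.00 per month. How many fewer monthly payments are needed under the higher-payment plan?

Monthly rate r = 14.5%/12 = 1.20833% = 0.0120833.
At £230.00/mo: n = ⌈−ln(1 − rB₀/P)/ln(1+r)⌉ = 45 payments (last £10.90); total interest = total paid − £7,820.00 = £2,310.90.
At £280.00/mo: 35 payments (last £77.70); total interest £1,777.70.
Payments saved = 45 − 35 = 10.

10 fewer payments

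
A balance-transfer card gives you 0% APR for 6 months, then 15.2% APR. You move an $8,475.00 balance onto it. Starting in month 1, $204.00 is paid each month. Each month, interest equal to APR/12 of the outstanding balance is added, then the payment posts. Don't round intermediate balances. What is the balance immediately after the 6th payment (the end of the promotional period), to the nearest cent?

Promo months 1–6 at r₀ = 0%/12 = 0; months 7+ at r₁ = 15.2%/12 = 0.0126667.
After month 6 (no interest yet): B = $8,475.00 − 6·$204.00 = $7,251.00.

$7,251.00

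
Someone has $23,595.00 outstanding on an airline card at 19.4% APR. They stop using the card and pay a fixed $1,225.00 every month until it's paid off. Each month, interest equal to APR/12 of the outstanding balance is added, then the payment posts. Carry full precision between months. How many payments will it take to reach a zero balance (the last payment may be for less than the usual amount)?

24 payments

Monthly rate r = 19.4%/12 = 1.61667% = 0.0161667.
Recurrence: B ← B·(1+r) − $1,225.00.
Month 1: interest $381.45; balance after payment $22,751.45.
Month 2: interest $367.82; balance after payment $21,894.27.
Closed form: n = −ln(1 − rB₀/P)/ln(1+r) = −ln(0.68861)/ln(1.01617) ≈ 23.263, so the balance reaches zero during payment 24.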